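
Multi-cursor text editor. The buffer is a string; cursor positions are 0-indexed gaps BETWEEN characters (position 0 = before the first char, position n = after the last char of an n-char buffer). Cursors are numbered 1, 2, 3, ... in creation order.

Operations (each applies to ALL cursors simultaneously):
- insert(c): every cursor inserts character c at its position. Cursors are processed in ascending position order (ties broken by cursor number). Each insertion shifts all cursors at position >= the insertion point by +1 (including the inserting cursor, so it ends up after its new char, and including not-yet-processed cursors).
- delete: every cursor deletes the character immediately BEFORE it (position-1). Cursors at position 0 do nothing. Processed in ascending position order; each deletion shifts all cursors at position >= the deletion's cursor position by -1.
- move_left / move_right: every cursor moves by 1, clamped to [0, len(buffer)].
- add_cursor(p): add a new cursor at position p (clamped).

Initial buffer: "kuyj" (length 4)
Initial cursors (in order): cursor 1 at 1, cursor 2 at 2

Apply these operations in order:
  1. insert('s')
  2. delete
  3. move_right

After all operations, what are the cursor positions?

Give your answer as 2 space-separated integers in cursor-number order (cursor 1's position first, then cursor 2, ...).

After op 1 (insert('s')): buffer="ksusyj" (len 6), cursors c1@2 c2@4, authorship .1.2..
After op 2 (delete): buffer="kuyj" (len 4), cursors c1@1 c2@2, authorship ....
After op 3 (move_right): buffer="kuyj" (len 4), cursors c1@2 c2@3, authorship ....

Answer: 2 3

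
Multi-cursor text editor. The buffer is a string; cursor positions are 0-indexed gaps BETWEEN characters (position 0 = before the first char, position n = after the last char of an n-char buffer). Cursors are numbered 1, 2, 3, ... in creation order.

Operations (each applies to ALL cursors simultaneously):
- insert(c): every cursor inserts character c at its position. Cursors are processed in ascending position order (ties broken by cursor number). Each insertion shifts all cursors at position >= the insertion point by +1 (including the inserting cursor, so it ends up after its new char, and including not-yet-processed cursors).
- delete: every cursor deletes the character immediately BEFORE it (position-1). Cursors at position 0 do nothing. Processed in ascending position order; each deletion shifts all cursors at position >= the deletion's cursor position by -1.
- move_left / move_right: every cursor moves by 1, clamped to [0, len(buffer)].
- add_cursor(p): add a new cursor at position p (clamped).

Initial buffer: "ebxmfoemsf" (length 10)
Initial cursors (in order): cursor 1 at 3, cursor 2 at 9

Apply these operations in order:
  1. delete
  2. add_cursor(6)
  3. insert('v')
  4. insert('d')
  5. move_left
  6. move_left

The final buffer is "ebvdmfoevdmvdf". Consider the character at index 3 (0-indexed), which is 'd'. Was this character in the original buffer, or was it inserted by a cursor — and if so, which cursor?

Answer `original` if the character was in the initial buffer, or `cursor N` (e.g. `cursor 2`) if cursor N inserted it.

After op 1 (delete): buffer="ebmfoemf" (len 8), cursors c1@2 c2@7, authorship ........
After op 2 (add_cursor(6)): buffer="ebmfoemf" (len 8), cursors c1@2 c3@6 c2@7, authorship ........
After op 3 (insert('v')): buffer="ebvmfoevmvf" (len 11), cursors c1@3 c3@8 c2@10, authorship ..1....3.2.
After op 4 (insert('d')): buffer="ebvdmfoevdmvdf" (len 14), cursors c1@4 c3@10 c2@13, authorship ..11....33.22.
After op 5 (move_left): buffer="ebvdmfoevdmvdf" (len 14), cursors c1@3 c3@9 c2@12, authorship ..11....33.22.
After op 6 (move_left): buffer="ebvdmfoevdmvdf" (len 14), cursors c1@2 c3@8 c2@11, authorship ..11....33.22.
Authorship (.=original, N=cursor N): . . 1 1 . . . . 3 3 . 2 2 .
Index 3: author = 1

Answer: cursor 1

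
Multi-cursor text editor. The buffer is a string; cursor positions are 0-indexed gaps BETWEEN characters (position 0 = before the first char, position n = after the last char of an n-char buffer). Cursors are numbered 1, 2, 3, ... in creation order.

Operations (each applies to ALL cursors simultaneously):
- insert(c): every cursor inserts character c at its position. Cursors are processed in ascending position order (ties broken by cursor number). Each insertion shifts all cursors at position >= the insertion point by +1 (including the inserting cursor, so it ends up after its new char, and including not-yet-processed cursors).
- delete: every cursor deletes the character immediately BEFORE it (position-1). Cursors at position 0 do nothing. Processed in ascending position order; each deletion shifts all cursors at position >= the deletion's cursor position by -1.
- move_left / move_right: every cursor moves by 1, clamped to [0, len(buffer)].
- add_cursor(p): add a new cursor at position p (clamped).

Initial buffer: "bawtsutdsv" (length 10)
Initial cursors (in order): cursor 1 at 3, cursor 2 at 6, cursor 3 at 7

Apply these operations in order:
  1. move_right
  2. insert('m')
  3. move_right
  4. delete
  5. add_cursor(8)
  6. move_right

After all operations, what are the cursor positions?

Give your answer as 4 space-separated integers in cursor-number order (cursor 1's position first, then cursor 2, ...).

Answer: 6 9 10 9

Derivation:
After op 1 (move_right): buffer="bawtsutdsv" (len 10), cursors c1@4 c2@7 c3@8, authorship ..........
After op 2 (insert('m')): buffer="bawtmsutmdmsv" (len 13), cursors c1@5 c2@9 c3@11, authorship ....1...2.3..
After op 3 (move_right): buffer="bawtmsutmdmsv" (len 13), cursors c1@6 c2@10 c3@12, authorship ....1...2.3..
After op 4 (delete): buffer="bawtmutmmv" (len 10), cursors c1@5 c2@8 c3@9, authorship ....1..23.
After op 5 (add_cursor(8)): buffer="bawtmutmmv" (len 10), cursors c1@5 c2@8 c4@8 c3@9, authorship ....1..23.
After op 6 (move_right): buffer="bawtmutmmv" (len 10), cursors c1@6 c2@9 c4@9 c3@10, authorship ....1..23.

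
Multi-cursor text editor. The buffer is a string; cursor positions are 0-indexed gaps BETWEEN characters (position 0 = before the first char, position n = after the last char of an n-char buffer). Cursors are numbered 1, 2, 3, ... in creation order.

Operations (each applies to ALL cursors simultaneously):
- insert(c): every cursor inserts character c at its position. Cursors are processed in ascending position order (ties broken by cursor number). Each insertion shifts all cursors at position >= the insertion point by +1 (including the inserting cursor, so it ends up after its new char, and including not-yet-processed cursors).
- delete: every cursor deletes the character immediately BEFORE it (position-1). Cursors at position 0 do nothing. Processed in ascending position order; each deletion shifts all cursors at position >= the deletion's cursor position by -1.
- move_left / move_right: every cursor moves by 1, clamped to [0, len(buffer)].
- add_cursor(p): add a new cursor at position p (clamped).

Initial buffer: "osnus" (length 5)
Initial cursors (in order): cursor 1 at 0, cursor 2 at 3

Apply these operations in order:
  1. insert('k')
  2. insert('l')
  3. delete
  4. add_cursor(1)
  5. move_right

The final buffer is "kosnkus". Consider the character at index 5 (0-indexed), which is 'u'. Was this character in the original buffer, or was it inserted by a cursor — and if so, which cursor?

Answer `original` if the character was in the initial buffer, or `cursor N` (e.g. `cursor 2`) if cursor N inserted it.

Answer: original

Derivation:
After op 1 (insert('k')): buffer="kosnkus" (len 7), cursors c1@1 c2@5, authorship 1...2..
After op 2 (insert('l')): buffer="klosnklus" (len 9), cursors c1@2 c2@7, authorship 11...22..
After op 3 (delete): buffer="kosnkus" (len 7), cursors c1@1 c2@5, authorship 1...2..
After op 4 (add_cursor(1)): buffer="kosnkus" (len 7), cursors c1@1 c3@1 c2@5, authorship 1...2..
After op 5 (move_right): buffer="kosnkus" (len 7), cursors c1@2 c3@2 c2@6, authorship 1...2..
Authorship (.=original, N=cursor N): 1 . . . 2 . .
Index 5: author = original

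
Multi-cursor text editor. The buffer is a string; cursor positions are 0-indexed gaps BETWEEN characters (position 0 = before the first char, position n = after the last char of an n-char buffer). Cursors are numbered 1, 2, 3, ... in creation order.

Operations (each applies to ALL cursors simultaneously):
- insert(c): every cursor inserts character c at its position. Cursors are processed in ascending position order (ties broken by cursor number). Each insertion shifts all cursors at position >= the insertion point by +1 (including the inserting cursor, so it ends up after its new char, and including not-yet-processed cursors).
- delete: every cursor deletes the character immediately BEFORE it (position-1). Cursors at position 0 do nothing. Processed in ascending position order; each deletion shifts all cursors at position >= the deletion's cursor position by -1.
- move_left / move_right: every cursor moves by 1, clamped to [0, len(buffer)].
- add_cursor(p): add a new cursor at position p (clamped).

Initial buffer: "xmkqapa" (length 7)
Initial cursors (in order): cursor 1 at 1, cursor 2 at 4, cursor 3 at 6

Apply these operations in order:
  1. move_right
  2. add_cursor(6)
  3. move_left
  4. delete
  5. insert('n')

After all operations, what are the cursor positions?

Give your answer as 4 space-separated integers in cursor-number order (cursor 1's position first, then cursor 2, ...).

Answer: 1 6 6 6

Derivation:
After op 1 (move_right): buffer="xmkqapa" (len 7), cursors c1@2 c2@5 c3@7, authorship .......
After op 2 (add_cursor(6)): buffer="xmkqapa" (len 7), cursors c1@2 c2@5 c4@6 c3@7, authorship .......
After op 3 (move_left): buffer="xmkqapa" (len 7), cursors c1@1 c2@4 c4@5 c3@6, authorship .......
After op 4 (delete): buffer="mka" (len 3), cursors c1@0 c2@2 c3@2 c4@2, authorship ...
After op 5 (insert('n')): buffer="nmknnna" (len 7), cursors c1@1 c2@6 c3@6 c4@6, authorship 1..234.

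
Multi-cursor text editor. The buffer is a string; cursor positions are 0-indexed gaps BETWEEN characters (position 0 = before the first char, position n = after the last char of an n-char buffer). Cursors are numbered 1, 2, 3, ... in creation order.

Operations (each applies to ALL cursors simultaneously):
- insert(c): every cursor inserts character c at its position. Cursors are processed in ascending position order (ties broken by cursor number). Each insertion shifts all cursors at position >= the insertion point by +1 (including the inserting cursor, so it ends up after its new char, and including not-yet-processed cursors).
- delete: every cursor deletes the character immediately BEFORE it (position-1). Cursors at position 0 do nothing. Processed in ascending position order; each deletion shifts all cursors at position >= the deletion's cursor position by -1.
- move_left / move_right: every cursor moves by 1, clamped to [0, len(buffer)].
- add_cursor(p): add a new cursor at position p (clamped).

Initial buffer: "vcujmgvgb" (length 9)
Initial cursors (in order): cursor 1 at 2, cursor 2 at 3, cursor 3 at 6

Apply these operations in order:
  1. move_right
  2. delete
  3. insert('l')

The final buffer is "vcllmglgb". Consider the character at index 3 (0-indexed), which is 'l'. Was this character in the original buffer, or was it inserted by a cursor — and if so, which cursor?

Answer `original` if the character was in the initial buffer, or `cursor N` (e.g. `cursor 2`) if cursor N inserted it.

Answer: cursor 2

Derivation:
After op 1 (move_right): buffer="vcujmgvgb" (len 9), cursors c1@3 c2@4 c3@7, authorship .........
After op 2 (delete): buffer="vcmggb" (len 6), cursors c1@2 c2@2 c3@4, authorship ......
After op 3 (insert('l')): buffer="vcllmglgb" (len 9), cursors c1@4 c2@4 c3@7, authorship ..12..3..
Authorship (.=original, N=cursor N): . . 1 2 . . 3 . .
Index 3: author = 2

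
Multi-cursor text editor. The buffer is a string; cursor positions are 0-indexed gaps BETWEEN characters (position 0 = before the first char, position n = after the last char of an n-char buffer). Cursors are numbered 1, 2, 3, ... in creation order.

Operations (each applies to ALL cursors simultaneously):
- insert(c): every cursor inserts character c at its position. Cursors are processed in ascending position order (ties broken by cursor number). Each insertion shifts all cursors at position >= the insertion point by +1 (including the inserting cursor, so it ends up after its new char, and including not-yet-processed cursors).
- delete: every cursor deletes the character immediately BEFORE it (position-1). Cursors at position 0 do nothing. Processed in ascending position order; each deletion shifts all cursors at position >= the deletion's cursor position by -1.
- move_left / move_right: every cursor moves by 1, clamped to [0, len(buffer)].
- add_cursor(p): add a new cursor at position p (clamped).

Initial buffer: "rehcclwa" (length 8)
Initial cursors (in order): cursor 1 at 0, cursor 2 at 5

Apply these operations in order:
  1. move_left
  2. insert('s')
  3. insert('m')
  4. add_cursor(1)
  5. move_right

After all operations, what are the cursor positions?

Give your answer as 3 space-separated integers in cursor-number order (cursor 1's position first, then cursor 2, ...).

Answer: 3 9 2

Derivation:
After op 1 (move_left): buffer="rehcclwa" (len 8), cursors c1@0 c2@4, authorship ........
After op 2 (insert('s')): buffer="srehcsclwa" (len 10), cursors c1@1 c2@6, authorship 1....2....
After op 3 (insert('m')): buffer="smrehcsmclwa" (len 12), cursors c1@2 c2@8, authorship 11....22....
After op 4 (add_cursor(1)): buffer="smrehcsmclwa" (len 12), cursors c3@1 c1@2 c2@8, authorship 11....22....
After op 5 (move_right): buffer="smrehcsmclwa" (len 12), cursors c3@2 c1@3 c2@9, authorship 11....22....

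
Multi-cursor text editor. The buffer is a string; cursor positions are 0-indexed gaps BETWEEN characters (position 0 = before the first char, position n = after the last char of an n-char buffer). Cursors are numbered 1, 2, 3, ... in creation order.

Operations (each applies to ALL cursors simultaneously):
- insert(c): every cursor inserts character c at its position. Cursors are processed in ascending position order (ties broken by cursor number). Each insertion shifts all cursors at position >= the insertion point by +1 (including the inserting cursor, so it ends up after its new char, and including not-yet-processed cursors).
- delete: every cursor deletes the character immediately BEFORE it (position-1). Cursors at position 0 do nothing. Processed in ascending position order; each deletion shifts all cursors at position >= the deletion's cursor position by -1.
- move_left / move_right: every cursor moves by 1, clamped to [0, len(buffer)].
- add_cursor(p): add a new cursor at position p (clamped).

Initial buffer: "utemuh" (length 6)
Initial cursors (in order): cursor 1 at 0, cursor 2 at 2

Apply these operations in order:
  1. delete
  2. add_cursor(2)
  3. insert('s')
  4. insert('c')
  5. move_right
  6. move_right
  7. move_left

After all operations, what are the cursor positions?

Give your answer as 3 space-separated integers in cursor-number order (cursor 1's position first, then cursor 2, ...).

After op 1 (delete): buffer="uemuh" (len 5), cursors c1@0 c2@1, authorship .....
After op 2 (add_cursor(2)): buffer="uemuh" (len 5), cursors c1@0 c2@1 c3@2, authorship .....
After op 3 (insert('s')): buffer="susesmuh" (len 8), cursors c1@1 c2@3 c3@5, authorship 1.2.3...
After op 4 (insert('c')): buffer="scuscescmuh" (len 11), cursors c1@2 c2@5 c3@8, authorship 11.22.33...
After op 5 (move_right): buffer="scuscescmuh" (len 11), cursors c1@3 c2@6 c3@9, authorship 11.22.33...
After op 6 (move_right): buffer="scuscescmuh" (len 11), cursors c1@4 c2@7 c3@10, authorship 11.22.33...
After op 7 (move_left): buffer="scuscescmuh" (len 11), cursors c1@3 c2@6 c3@9, authorship 11.22.33...

Answer: 3 6 9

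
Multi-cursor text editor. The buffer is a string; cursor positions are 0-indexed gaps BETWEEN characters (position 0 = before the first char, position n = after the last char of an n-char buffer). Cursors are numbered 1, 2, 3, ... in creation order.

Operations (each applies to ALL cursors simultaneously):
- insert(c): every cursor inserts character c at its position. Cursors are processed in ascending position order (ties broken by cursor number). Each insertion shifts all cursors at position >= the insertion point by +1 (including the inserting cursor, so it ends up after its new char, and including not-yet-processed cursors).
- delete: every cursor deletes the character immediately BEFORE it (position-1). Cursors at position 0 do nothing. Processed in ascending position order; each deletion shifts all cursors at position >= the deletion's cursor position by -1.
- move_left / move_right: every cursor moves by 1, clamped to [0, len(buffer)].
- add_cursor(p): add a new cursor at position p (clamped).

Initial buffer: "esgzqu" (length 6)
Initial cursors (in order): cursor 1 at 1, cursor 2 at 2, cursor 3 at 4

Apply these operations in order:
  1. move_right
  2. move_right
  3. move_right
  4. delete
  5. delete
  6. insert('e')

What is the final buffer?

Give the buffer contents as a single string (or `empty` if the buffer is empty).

After op 1 (move_right): buffer="esgzqu" (len 6), cursors c1@2 c2@3 c3@5, authorship ......
After op 2 (move_right): buffer="esgzqu" (len 6), cursors c1@3 c2@4 c3@6, authorship ......
After op 3 (move_right): buffer="esgzqu" (len 6), cursors c1@4 c2@5 c3@6, authorship ......
After op 4 (delete): buffer="esg" (len 3), cursors c1@3 c2@3 c3@3, authorship ...
After op 5 (delete): buffer="" (len 0), cursors c1@0 c2@0 c3@0, authorship 
After op 6 (insert('e')): buffer="eee" (len 3), cursors c1@3 c2@3 c3@3, authorship 123

Answer: eee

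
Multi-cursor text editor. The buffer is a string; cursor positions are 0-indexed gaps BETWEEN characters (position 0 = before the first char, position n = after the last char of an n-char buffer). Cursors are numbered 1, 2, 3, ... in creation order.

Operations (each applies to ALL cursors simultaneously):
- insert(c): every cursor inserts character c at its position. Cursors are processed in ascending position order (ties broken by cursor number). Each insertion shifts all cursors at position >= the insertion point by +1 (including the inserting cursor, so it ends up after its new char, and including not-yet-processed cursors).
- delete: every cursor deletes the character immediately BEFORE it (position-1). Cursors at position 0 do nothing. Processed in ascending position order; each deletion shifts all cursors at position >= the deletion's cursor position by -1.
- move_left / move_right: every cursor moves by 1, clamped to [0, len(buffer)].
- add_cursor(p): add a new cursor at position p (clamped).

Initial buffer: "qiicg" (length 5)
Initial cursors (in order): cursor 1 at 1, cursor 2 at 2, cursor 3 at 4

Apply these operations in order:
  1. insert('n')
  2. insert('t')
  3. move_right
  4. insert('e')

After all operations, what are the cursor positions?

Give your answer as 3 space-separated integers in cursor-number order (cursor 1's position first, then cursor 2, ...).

Answer: 5 9 14

Derivation:
After op 1 (insert('n')): buffer="qninicng" (len 8), cursors c1@2 c2@4 c3@7, authorship .1.2..3.
After op 2 (insert('t')): buffer="qntinticntg" (len 11), cursors c1@3 c2@6 c3@10, authorship .11.22..33.
After op 3 (move_right): buffer="qntinticntg" (len 11), cursors c1@4 c2@7 c3@11, authorship .11.22..33.
After op 4 (insert('e')): buffer="qntientiecntge" (len 14), cursors c1@5 c2@9 c3@14, authorship .11.122.2.33.3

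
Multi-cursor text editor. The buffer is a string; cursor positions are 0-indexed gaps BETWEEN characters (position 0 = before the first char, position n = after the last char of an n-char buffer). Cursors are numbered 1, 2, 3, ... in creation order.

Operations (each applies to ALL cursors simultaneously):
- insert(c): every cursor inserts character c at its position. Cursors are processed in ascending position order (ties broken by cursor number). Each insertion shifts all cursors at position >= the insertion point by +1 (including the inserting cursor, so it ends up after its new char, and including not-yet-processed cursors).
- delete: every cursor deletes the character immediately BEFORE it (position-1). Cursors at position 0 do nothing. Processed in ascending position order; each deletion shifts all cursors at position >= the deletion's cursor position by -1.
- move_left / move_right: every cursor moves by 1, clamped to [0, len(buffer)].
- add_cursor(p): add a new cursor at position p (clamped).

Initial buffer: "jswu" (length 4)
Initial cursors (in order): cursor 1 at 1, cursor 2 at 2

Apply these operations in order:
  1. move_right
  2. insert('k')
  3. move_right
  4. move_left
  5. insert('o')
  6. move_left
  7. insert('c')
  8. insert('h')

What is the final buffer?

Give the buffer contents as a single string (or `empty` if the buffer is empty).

After op 1 (move_right): buffer="jswu" (len 4), cursors c1@2 c2@3, authorship ....
After op 2 (insert('k')): buffer="jskwku" (len 6), cursors c1@3 c2@5, authorship ..1.2.
After op 3 (move_right): buffer="jskwku" (len 6), cursors c1@4 c2@6, authorship ..1.2.
After op 4 (move_left): buffer="jskwku" (len 6), cursors c1@3 c2@5, authorship ..1.2.
After op 5 (insert('o')): buffer="jskowkou" (len 8), cursors c1@4 c2@7, authorship ..11.22.
After op 6 (move_left): buffer="jskowkou" (len 8), cursors c1@3 c2@6, authorship ..11.22.
After op 7 (insert('c')): buffer="jskcowkcou" (len 10), cursors c1@4 c2@8, authorship ..111.222.
After op 8 (insert('h')): buffer="jskchowkchou" (len 12), cursors c1@5 c2@10, authorship ..1111.2222.

Answer: jskchowkchou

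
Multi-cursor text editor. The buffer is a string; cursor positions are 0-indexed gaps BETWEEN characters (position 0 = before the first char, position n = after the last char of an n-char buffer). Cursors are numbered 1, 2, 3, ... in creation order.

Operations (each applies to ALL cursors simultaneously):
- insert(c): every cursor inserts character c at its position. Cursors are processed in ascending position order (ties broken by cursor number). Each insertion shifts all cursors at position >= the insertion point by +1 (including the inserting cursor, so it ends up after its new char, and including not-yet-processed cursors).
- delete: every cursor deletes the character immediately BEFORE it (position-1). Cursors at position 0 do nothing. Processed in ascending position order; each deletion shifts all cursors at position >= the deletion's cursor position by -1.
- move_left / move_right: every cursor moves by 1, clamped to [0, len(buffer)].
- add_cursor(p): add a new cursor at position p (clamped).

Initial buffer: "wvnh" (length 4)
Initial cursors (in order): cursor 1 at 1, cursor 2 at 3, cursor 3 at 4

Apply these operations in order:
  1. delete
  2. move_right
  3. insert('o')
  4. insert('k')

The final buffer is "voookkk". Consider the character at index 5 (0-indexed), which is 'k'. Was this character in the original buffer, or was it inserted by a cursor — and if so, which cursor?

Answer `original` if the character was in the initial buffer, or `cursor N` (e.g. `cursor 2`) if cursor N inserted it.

After op 1 (delete): buffer="v" (len 1), cursors c1@0 c2@1 c3@1, authorship .
After op 2 (move_right): buffer="v" (len 1), cursors c1@1 c2@1 c3@1, authorship .
After op 3 (insert('o')): buffer="vooo" (len 4), cursors c1@4 c2@4 c3@4, authorship .123
After op 4 (insert('k')): buffer="voookkk" (len 7), cursors c1@7 c2@7 c3@7, authorship .123123
Authorship (.=original, N=cursor N): . 1 2 3 1 2 3
Index 5: author = 2

Answer: cursor 2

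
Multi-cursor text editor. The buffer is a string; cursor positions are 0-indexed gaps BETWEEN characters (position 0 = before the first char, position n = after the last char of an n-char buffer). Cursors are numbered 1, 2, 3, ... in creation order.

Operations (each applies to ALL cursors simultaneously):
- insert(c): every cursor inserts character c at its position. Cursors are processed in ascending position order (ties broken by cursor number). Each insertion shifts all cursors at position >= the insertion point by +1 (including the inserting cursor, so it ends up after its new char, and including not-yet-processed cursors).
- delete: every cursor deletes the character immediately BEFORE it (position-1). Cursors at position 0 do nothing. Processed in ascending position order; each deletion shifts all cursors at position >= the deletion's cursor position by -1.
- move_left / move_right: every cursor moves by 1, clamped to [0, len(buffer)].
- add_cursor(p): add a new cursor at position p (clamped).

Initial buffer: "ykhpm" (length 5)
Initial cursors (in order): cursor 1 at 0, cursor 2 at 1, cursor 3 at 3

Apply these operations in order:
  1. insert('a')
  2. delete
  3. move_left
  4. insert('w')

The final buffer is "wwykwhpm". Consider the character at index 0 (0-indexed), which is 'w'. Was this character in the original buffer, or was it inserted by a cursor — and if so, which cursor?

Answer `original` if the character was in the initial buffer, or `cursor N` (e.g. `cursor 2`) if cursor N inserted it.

Answer: cursor 1

Derivation:
After op 1 (insert('a')): buffer="ayakhapm" (len 8), cursors c1@1 c2@3 c3@6, authorship 1.2..3..
After op 2 (delete): buffer="ykhpm" (len 5), cursors c1@0 c2@1 c3@3, authorship .....
After op 3 (move_left): buffer="ykhpm" (len 5), cursors c1@0 c2@0 c3@2, authorship .....
After op 4 (insert('w')): buffer="wwykwhpm" (len 8), cursors c1@2 c2@2 c3@5, authorship 12..3...
Authorship (.=original, N=cursor N): 1 2 . . 3 . . .
Index 0: author = 1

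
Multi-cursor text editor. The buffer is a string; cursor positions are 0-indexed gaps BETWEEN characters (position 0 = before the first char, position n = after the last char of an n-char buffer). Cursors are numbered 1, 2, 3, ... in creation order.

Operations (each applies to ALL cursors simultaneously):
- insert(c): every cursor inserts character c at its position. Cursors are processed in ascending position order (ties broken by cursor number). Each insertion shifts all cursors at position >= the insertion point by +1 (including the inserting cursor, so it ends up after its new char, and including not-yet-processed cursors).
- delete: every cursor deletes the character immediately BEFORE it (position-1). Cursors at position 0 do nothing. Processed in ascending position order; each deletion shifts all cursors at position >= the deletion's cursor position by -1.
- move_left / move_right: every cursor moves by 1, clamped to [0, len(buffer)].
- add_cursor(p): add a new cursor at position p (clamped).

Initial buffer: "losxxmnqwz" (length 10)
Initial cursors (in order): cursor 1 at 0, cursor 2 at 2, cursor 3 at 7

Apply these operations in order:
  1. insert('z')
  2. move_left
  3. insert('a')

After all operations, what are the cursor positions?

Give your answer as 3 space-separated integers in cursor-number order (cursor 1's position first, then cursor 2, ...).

After op 1 (insert('z')): buffer="zlozsxxmnzqwz" (len 13), cursors c1@1 c2@4 c3@10, authorship 1..2.....3...
After op 2 (move_left): buffer="zlozsxxmnzqwz" (len 13), cursors c1@0 c2@3 c3@9, authorship 1..2.....3...
After op 3 (insert('a')): buffer="azloazsxxmnazqwz" (len 16), cursors c1@1 c2@5 c3@12, authorship 11..22.....33...

Answer: 1 5 12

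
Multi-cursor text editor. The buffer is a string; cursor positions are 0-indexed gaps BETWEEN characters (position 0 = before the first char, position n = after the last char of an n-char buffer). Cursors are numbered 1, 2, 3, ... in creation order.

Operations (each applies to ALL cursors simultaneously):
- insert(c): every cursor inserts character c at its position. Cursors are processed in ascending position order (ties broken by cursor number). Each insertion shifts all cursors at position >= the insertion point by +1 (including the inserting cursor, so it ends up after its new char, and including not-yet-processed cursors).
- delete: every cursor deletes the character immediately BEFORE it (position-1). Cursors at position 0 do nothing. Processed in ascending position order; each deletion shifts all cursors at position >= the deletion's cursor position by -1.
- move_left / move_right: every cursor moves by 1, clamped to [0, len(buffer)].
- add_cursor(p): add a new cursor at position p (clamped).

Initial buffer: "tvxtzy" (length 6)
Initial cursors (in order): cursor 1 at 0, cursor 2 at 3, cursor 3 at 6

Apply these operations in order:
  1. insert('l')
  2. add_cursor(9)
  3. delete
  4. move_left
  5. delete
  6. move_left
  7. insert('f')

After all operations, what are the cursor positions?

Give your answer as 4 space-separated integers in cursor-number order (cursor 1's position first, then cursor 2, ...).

After op 1 (insert('l')): buffer="ltvxltzyl" (len 9), cursors c1@1 c2@5 c3@9, authorship 1...2...3
After op 2 (add_cursor(9)): buffer="ltvxltzyl" (len 9), cursors c1@1 c2@5 c3@9 c4@9, authorship 1...2...3
After op 3 (delete): buffer="tvxtz" (len 5), cursors c1@0 c2@3 c3@5 c4@5, authorship .....
After op 4 (move_left): buffer="tvxtz" (len 5), cursors c1@0 c2@2 c3@4 c4@4, authorship .....
After op 5 (delete): buffer="tz" (len 2), cursors c1@0 c2@1 c3@1 c4@1, authorship ..
After op 6 (move_left): buffer="tz" (len 2), cursors c1@0 c2@0 c3@0 c4@0, authorship ..
After op 7 (insert('f')): buffer="fffftz" (len 6), cursors c1@4 c2@4 c3@4 c4@4, authorship 1234..

Answer: 4 4 4 4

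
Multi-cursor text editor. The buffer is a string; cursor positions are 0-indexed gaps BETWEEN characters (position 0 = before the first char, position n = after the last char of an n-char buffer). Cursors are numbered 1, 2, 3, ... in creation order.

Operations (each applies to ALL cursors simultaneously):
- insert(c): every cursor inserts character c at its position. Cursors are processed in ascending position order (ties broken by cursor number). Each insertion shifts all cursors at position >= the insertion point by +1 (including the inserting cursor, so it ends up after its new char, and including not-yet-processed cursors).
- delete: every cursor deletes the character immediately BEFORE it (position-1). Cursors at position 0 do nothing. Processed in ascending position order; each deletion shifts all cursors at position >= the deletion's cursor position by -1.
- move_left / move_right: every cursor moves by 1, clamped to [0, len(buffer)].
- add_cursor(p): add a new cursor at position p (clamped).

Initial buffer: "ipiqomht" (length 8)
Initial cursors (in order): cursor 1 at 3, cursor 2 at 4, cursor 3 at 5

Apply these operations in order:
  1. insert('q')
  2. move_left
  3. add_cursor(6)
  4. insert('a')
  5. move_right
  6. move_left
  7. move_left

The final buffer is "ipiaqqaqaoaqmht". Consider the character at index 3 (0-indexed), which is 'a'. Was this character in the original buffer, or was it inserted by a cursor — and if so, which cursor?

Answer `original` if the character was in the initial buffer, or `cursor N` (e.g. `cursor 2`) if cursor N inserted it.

After op 1 (insert('q')): buffer="ipiqqqoqmht" (len 11), cursors c1@4 c2@6 c3@8, authorship ...1.2.3...
After op 2 (move_left): buffer="ipiqqqoqmht" (len 11), cursors c1@3 c2@5 c3@7, authorship ...1.2.3...
After op 3 (add_cursor(6)): buffer="ipiqqqoqmht" (len 11), cursors c1@3 c2@5 c4@6 c3@7, authorship ...1.2.3...
After op 4 (insert('a')): buffer="ipiaqqaqaoaqmht" (len 15), cursors c1@4 c2@7 c4@9 c3@11, authorship ...11.224.33...
After op 5 (move_right): buffer="ipiaqqaqaoaqmht" (len 15), cursors c1@5 c2@8 c4@10 c3@12, authorship ...11.224.33...
After op 6 (move_left): buffer="ipiaqqaqaoaqmht" (len 15), cursors c1@4 c2@7 c4@9 c3@11, authorship ...11.224.33...
After op 7 (move_left): buffer="ipiaqqaqaoaqmht" (len 15), cursors c1@3 c2@6 c4@8 c3@10, authorship ...11.224.33...
Authorship (.=original, N=cursor N): . . . 1 1 . 2 2 4 . 3 3 . . .
Index 3: author = 1

Answer: cursor 1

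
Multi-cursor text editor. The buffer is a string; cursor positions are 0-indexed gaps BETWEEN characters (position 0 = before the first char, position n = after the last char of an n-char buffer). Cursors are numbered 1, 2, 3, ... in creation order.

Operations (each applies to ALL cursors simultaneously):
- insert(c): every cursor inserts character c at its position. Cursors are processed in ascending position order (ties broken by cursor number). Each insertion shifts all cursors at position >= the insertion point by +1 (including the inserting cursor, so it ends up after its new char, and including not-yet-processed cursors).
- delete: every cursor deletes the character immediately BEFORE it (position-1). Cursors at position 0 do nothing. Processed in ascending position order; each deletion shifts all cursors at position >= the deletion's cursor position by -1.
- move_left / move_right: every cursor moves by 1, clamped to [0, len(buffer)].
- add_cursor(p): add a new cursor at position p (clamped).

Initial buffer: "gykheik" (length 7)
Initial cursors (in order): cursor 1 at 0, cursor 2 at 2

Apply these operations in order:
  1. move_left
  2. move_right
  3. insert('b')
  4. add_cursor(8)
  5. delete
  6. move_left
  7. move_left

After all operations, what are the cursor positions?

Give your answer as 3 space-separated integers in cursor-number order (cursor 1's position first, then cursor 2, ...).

After op 1 (move_left): buffer="gykheik" (len 7), cursors c1@0 c2@1, authorship .......
After op 2 (move_right): buffer="gykheik" (len 7), cursors c1@1 c2@2, authorship .......
After op 3 (insert('b')): buffer="gbybkheik" (len 9), cursors c1@2 c2@4, authorship .1.2.....
After op 4 (add_cursor(8)): buffer="gbybkheik" (len 9), cursors c1@2 c2@4 c3@8, authorship .1.2.....
After op 5 (delete): buffer="gykhek" (len 6), cursors c1@1 c2@2 c3@5, authorship ......
After op 6 (move_left): buffer="gykhek" (len 6), cursors c1@0 c2@1 c3@4, authorship ......
After op 7 (move_left): buffer="gykhek" (len 6), cursors c1@0 c2@0 c3@3, authorship ......

Answer: 0 0 3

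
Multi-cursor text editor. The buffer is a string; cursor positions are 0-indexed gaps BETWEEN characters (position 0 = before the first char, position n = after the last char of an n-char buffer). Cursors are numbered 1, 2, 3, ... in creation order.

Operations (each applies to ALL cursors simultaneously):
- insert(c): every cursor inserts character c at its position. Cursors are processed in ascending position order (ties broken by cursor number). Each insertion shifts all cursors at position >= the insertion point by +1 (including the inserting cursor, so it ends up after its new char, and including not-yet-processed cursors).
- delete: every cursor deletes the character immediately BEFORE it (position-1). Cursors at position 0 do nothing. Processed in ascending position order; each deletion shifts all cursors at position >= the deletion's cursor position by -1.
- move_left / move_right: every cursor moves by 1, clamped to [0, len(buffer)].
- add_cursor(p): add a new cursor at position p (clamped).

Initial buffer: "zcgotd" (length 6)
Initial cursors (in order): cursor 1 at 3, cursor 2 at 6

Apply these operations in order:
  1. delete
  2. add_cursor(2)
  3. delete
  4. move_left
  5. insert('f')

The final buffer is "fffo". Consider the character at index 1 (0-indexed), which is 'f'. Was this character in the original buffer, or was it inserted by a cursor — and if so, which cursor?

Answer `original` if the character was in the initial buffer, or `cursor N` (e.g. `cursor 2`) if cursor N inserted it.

After op 1 (delete): buffer="zcot" (len 4), cursors c1@2 c2@4, authorship ....
After op 2 (add_cursor(2)): buffer="zcot" (len 4), cursors c1@2 c3@2 c2@4, authorship ....
After op 3 (delete): buffer="o" (len 1), cursors c1@0 c3@0 c2@1, authorship .
After op 4 (move_left): buffer="o" (len 1), cursors c1@0 c2@0 c3@0, authorship .
After op 5 (insert('f')): buffer="fffo" (len 4), cursors c1@3 c2@3 c3@3, authorship 123.
Authorship (.=original, N=cursor N): 1 2 3 .
Index 1: author = 2

Answer: cursor 2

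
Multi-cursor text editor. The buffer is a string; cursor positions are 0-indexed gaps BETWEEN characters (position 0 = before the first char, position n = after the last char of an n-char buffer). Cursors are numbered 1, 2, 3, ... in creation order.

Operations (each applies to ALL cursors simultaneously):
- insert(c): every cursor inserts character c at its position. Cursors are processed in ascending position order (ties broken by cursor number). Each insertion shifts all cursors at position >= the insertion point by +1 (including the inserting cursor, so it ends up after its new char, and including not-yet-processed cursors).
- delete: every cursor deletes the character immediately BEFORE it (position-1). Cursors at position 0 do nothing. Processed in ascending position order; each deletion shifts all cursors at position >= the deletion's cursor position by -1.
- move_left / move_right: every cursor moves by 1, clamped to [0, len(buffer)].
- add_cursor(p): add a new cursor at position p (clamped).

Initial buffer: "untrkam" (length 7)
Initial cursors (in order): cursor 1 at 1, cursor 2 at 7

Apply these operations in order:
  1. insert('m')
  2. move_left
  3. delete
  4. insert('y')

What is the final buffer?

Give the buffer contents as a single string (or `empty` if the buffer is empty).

After op 1 (insert('m')): buffer="umntrkamm" (len 9), cursors c1@2 c2@9, authorship .1......2
After op 2 (move_left): buffer="umntrkamm" (len 9), cursors c1@1 c2@8, authorship .1......2
After op 3 (delete): buffer="mntrkam" (len 7), cursors c1@0 c2@6, authorship 1.....2
After op 4 (insert('y')): buffer="ymntrkaym" (len 9), cursors c1@1 c2@8, authorship 11.....22

Answer: ymntrkaym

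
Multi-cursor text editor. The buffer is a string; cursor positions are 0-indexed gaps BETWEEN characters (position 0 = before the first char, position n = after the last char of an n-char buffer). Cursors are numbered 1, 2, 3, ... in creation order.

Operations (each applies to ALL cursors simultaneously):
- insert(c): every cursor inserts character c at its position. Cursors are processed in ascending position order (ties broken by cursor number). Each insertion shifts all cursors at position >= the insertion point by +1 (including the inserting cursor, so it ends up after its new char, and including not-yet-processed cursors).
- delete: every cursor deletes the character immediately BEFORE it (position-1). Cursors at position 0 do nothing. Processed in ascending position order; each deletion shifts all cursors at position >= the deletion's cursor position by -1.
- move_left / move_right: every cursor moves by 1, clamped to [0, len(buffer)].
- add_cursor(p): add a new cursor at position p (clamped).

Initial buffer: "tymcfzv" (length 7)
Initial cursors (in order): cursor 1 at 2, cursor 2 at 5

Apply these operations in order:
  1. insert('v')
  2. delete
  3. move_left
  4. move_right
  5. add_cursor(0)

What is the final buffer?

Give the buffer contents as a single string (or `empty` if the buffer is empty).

After op 1 (insert('v')): buffer="tyvmcfvzv" (len 9), cursors c1@3 c2@7, authorship ..1...2..
After op 2 (delete): buffer="tymcfzv" (len 7), cursors c1@2 c2@5, authorship .......
After op 3 (move_left): buffer="tymcfzv" (len 7), cursors c1@1 c2@4, authorship .......
After op 4 (move_right): buffer="tymcfzv" (len 7), cursors c1@2 c2@5, authorship .......
After op 5 (add_cursor(0)): buffer="tymcfzv" (len 7), cursors c3@0 c1@2 c2@5, authorship .......

Answer: tymcfzv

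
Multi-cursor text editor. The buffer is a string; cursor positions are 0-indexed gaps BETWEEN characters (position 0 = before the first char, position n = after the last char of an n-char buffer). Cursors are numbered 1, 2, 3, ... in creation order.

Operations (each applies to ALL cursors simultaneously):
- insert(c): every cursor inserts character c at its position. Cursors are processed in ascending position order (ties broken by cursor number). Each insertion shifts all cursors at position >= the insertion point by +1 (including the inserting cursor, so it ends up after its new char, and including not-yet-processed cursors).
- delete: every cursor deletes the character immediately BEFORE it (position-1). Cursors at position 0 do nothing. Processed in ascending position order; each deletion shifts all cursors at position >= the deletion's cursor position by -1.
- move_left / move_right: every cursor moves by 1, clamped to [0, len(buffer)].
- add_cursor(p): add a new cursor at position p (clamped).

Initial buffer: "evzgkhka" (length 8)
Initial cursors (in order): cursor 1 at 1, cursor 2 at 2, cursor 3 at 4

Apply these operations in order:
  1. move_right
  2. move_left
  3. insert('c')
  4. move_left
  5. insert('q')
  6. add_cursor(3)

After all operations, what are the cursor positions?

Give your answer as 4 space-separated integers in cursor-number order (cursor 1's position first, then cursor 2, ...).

Answer: 2 5 9 3

Derivation:
After op 1 (move_right): buffer="evzgkhka" (len 8), cursors c1@2 c2@3 c3@5, authorship ........
After op 2 (move_left): buffer="evzgkhka" (len 8), cursors c1@1 c2@2 c3@4, authorship ........
After op 3 (insert('c')): buffer="ecvczgckhka" (len 11), cursors c1@2 c2@4 c3@7, authorship .1.2..3....
After op 4 (move_left): buffer="ecvczgckhka" (len 11), cursors c1@1 c2@3 c3@6, authorship .1.2..3....
After op 5 (insert('q')): buffer="eqcvqczgqckhka" (len 14), cursors c1@2 c2@5 c3@9, authorship .11.22..33....
After op 6 (add_cursor(3)): buffer="eqcvqczgqckhka" (len 14), cursors c1@2 c4@3 c2@5 c3@9, authorship .11.22..33....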